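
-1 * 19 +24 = 5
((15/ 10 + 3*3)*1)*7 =147/ 2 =73.50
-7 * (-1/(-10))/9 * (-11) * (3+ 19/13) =2233/585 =3.82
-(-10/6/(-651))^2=-0.00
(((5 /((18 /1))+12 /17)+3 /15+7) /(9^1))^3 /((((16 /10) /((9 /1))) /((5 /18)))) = 1962985296761 /1671020565120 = 1.17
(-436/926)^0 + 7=8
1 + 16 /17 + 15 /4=387 /68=5.69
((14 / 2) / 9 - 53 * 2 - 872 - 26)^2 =81522841 / 81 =1006454.83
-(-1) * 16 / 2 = 8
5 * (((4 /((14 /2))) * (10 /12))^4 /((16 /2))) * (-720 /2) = -250000 /21609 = -11.57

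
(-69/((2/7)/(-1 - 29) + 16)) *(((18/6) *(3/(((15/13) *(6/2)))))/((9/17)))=-1547/73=-21.19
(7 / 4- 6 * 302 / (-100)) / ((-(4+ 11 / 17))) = -33779 / 7900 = -4.28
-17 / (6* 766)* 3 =-17 / 1532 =-0.01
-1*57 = -57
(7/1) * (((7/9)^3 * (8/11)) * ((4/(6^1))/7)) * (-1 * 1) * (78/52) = -2744/8019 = -0.34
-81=-81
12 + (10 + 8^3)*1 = 534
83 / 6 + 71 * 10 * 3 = 12863 / 6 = 2143.83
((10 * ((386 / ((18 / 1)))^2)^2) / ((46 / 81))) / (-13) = -6937440005 / 24219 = -286446.18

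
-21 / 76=-0.28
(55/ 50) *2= 11/ 5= 2.20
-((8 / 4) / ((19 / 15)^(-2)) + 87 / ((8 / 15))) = -299401 / 1800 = -166.33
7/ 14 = 1/ 2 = 0.50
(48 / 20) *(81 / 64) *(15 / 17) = 729 / 272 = 2.68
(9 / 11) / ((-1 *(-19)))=9 / 209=0.04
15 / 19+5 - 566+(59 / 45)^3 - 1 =-967763674 / 1731375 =-558.96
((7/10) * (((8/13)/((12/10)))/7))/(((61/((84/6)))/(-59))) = -1652/2379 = -0.69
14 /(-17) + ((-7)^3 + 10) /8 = -5773 /136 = -42.45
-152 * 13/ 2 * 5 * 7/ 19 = -1820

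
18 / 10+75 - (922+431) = -6381 / 5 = -1276.20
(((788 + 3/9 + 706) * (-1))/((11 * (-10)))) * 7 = 31381/330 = 95.09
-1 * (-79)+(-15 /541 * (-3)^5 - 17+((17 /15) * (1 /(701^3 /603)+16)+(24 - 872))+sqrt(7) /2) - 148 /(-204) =-12045211728721213 /15840549564485+sqrt(7) /2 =-759.08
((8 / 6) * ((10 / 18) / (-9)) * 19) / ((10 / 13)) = -494 / 243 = -2.03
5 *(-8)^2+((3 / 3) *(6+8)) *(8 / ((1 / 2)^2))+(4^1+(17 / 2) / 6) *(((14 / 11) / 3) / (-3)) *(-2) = 228551 / 297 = 769.53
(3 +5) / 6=4 / 3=1.33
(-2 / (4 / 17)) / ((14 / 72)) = -43.71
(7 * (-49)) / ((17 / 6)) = -2058 / 17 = -121.06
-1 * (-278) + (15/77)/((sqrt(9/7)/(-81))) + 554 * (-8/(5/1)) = -3042/5 - 405 * sqrt(7)/77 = -622.32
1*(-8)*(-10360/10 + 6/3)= 8272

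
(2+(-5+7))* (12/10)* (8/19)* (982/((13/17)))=3205248/1235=2595.34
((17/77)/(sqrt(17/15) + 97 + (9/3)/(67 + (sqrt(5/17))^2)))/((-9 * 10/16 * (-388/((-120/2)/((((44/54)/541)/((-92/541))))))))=423968238720/60029985432109 - 26477568 * sqrt(255)/5457271402919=0.01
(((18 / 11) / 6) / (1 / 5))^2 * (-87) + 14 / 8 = -77453 / 484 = -160.03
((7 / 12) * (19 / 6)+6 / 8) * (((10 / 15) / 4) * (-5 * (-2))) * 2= 935 / 108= 8.66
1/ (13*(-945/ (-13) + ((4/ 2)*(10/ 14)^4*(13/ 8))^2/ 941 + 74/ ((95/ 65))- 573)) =-1649102033264/ 9640287001226545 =-0.00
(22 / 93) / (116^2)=11 / 625704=0.00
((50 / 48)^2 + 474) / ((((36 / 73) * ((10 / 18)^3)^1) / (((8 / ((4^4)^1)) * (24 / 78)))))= 179787393 / 3328000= 54.02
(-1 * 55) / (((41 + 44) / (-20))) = 220 / 17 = 12.94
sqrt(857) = 29.27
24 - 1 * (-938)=962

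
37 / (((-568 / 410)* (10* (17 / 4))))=-1517 / 2414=-0.63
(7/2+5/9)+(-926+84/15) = -82471/90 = -916.34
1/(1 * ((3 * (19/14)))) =14/57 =0.25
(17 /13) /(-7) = -17 /91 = -0.19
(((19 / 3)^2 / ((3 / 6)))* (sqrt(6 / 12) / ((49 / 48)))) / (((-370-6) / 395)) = -285190* sqrt(2) / 6909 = -58.38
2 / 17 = 0.12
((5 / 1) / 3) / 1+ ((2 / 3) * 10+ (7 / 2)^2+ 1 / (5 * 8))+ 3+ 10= 4033 / 120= 33.61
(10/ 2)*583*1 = 2915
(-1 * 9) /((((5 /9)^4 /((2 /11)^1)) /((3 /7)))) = -354294 /48125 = -7.36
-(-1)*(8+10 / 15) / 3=26 / 9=2.89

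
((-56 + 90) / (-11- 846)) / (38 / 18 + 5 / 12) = -1224 / 77987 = -0.02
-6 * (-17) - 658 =-556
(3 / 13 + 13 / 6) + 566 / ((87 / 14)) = 211447 / 2262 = 93.48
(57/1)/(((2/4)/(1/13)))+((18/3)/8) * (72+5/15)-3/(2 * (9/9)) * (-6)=3745/52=72.02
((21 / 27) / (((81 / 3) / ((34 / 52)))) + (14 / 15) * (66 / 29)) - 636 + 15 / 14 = -2028954251 / 3206385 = -632.79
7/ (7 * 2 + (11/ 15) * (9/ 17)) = 595/ 1223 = 0.49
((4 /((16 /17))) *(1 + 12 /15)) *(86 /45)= 731 /50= 14.62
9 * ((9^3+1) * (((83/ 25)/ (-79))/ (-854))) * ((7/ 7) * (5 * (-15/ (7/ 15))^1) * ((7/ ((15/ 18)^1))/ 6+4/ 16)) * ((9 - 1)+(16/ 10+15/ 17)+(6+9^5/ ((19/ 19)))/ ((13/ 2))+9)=-81471516125373/ 104369902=-780603.55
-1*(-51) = 51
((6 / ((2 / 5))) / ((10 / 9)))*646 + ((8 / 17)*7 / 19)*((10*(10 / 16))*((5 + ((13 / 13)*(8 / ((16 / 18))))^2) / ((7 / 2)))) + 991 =3145576 / 323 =9738.63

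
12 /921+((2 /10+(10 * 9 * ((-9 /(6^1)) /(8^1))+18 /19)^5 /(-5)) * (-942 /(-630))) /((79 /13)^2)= 677485157538596273072123 /81614965464246681600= 8300.99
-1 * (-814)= 814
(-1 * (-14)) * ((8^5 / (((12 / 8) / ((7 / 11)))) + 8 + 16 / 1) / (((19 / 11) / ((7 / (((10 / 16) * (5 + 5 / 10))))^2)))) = 80703279104 / 172425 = 468048.60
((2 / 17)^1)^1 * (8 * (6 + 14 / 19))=2048 / 323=6.34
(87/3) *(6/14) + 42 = 381/7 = 54.43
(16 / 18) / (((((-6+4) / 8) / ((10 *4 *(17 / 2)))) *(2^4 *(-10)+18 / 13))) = 70720 / 9279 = 7.62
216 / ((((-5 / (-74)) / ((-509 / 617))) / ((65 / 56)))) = -13220766 / 4319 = -3061.07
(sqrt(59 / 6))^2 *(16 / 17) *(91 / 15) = 42952 / 765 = 56.15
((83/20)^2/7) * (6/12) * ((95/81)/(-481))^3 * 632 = -18664402145/1655954185135068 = -0.00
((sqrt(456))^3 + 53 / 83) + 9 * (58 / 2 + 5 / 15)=21965 / 83 + 912 * sqrt(114)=10002.13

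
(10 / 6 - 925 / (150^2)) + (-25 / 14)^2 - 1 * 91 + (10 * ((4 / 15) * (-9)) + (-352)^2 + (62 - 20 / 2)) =1365400103 / 11025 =123845.81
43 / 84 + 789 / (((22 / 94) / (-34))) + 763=-105203563 / 924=-113856.67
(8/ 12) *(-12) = -8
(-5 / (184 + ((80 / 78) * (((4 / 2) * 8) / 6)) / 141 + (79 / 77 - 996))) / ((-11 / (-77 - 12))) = 10277631 / 206026105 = 0.05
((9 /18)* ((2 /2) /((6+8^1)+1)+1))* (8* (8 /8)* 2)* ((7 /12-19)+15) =-1312 /45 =-29.16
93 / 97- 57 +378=31230 / 97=321.96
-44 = -44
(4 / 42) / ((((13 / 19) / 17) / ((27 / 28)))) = 2907 / 1274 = 2.28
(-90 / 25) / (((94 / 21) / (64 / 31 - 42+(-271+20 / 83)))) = 151089813 / 604655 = 249.88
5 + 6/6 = 6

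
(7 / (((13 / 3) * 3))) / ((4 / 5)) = 35 / 52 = 0.67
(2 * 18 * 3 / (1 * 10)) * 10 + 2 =110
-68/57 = -1.19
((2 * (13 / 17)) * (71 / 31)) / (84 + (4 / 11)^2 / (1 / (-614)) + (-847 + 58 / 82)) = -352231 / 84816961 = -0.00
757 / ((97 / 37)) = 28009 / 97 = 288.75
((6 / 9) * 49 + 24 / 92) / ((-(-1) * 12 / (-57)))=-10792 / 69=-156.41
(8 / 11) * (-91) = -728 / 11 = -66.18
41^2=1681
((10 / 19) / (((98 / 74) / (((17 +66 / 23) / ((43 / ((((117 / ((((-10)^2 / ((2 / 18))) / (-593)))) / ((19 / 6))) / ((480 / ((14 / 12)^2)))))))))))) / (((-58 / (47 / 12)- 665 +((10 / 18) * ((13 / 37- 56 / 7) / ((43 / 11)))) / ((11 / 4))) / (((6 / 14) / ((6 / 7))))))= 226681225459 / 24325658533548800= 0.00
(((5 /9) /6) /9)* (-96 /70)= -8 /567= -0.01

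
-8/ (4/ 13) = -26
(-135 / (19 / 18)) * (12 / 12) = -2430 / 19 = -127.89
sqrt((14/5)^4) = 196/25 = 7.84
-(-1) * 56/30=28/15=1.87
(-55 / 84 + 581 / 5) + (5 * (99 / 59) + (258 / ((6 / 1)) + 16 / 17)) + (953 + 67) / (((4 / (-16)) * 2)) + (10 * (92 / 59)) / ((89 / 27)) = -70012568317 / 37492140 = -1867.39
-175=-175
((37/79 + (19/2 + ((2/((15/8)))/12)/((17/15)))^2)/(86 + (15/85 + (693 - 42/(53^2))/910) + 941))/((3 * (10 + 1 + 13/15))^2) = 69193086251575/977528546493256152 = 0.00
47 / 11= 4.27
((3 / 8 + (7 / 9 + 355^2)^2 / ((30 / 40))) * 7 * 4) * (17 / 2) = 4898924331256543 / 972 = 5040045608288.62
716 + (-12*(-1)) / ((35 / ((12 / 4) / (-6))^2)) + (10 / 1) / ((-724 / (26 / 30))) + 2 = 27293983 / 38010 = 718.07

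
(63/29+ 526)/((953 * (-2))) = -0.28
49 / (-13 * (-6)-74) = 49 / 4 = 12.25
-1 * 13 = -13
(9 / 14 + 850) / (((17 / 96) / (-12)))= -6859584 / 119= -57643.56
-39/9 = -13/3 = -4.33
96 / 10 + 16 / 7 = 416 / 35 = 11.89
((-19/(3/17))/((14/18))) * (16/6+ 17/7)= -34561/49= -705.33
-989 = -989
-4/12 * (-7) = 7/3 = 2.33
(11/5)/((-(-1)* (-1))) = -11/5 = -2.20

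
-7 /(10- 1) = -7 /9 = -0.78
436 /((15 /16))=6976 /15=465.07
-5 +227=222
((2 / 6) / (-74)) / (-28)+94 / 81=194795 / 167832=1.16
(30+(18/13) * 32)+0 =74.31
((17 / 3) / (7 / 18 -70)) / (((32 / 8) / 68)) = -1734 / 1253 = -1.38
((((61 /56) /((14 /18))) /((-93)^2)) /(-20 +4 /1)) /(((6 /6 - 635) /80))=305 /238835408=0.00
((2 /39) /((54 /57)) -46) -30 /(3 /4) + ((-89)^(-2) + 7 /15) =-1188274981 /13901355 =-85.48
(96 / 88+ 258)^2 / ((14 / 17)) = 69041250 / 847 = 81512.69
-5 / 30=-1 / 6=-0.17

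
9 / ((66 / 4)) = 0.55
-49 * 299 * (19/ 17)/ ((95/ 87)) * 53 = -67555761/ 85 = -794773.66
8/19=0.42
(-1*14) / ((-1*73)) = 14 / 73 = 0.19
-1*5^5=-3125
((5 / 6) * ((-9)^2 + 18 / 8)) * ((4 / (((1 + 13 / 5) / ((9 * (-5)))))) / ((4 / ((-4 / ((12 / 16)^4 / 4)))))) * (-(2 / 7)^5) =-37888000 / 453789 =-83.49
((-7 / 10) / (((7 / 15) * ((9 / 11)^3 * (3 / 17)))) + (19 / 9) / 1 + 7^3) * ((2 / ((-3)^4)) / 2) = 480545 / 118098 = 4.07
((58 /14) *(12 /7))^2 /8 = 15138 /2401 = 6.30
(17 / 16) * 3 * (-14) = -44.62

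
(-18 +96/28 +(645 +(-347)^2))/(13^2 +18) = 847276/1309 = 647.27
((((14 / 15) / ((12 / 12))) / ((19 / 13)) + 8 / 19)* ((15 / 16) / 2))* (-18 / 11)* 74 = -50283 / 836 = -60.15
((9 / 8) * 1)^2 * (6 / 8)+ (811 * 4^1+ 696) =1008883 / 256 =3940.95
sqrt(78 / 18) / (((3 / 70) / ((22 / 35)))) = 44 * sqrt(39) / 9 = 30.53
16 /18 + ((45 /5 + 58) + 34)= 917 /9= 101.89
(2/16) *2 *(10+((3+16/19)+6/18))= 202/57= 3.54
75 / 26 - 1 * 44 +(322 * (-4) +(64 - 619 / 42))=-1279.85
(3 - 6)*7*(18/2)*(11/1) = -2079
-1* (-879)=879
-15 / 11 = -1.36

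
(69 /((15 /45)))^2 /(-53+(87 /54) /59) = -45505638 /56257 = -808.89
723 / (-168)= -4.30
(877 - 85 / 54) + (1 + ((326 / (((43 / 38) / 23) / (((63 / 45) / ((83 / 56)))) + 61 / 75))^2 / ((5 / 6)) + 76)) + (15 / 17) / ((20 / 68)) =4572542068361425633817 / 26703257076523926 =171235.37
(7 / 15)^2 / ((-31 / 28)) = -1372 / 6975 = -0.20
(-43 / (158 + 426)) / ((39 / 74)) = -1591 / 11388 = -0.14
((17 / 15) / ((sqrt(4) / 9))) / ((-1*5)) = -51 / 50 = -1.02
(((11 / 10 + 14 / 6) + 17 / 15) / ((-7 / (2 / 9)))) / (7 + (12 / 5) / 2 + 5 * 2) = -137 / 17199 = -0.01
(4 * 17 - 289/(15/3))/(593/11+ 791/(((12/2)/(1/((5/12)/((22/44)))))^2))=935/7842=0.12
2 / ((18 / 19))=19 / 9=2.11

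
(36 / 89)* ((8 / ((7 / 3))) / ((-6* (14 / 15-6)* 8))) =0.01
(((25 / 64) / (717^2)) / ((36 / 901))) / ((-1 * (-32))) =22525 / 37902753792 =0.00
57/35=1.63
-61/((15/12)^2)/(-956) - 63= -376181/5975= -62.96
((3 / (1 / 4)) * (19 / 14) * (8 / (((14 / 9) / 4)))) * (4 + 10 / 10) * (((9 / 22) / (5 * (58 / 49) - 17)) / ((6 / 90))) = -1846800 / 1991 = -927.57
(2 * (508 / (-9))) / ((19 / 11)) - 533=-102319 / 171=-598.36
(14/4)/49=1/14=0.07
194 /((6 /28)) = 2716 /3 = 905.33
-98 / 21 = -4.67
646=646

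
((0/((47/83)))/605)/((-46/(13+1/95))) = 0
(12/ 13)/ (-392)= -3/ 1274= -0.00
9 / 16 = 0.56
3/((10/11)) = 33/10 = 3.30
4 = 4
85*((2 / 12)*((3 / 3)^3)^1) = 85 / 6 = 14.17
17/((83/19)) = 323/83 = 3.89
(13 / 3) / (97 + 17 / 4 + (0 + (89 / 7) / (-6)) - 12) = 28 / 563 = 0.05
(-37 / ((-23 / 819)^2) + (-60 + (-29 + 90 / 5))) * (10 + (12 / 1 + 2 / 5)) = -1052491.57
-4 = -4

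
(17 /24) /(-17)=-1 /24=-0.04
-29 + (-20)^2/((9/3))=313/3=104.33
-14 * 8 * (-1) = 112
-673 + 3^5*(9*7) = 14636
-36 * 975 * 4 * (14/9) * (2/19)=-436800/19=-22989.47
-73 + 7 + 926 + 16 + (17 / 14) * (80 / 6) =892.19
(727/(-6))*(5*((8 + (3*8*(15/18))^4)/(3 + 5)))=-24234545/2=-12117272.50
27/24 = 9/8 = 1.12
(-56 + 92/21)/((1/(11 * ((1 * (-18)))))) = 71544/7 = 10220.57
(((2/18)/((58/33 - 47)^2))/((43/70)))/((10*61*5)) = 0.00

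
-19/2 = -9.50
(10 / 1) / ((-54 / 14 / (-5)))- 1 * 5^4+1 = -16498 / 27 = -611.04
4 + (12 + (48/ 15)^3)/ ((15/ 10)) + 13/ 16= 207947/ 6000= 34.66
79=79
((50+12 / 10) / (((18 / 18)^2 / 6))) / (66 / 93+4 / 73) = 1737984 / 4325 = 401.85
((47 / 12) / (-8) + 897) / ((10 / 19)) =327047 / 192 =1703.37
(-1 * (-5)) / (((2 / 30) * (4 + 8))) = 25 / 4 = 6.25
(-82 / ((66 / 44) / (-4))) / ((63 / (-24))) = -5248 / 63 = -83.30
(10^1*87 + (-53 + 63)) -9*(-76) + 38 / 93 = 1564.41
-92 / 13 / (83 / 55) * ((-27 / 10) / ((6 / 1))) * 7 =15939 / 1079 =14.77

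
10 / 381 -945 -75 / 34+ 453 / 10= -29207372 / 32385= -901.88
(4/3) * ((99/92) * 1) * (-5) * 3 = -495/23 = -21.52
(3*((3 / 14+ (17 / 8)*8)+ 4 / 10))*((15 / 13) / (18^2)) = 137 / 728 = 0.19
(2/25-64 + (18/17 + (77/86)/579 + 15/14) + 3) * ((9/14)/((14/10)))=-6531537471/241957345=-26.99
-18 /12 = -3 /2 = -1.50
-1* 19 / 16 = -19 / 16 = -1.19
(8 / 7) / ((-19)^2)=8 / 2527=0.00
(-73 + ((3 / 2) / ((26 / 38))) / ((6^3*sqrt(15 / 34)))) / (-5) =14.60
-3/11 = -0.27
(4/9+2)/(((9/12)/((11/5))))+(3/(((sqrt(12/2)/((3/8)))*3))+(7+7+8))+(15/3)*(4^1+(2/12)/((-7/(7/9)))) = sqrt(6)/16+4417/90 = 49.23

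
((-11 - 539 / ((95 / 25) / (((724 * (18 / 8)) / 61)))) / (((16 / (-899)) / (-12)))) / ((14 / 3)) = -4452987033 / 8113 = -548870.58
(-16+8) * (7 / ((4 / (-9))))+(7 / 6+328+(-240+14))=1375 / 6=229.17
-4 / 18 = -2 / 9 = -0.22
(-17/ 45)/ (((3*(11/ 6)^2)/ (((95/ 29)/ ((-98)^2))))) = -323/ 25275327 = -0.00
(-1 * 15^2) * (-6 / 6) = 225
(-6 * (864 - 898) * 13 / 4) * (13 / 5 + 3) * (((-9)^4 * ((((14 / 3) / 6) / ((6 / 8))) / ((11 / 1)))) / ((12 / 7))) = 73680516 / 55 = 1339645.75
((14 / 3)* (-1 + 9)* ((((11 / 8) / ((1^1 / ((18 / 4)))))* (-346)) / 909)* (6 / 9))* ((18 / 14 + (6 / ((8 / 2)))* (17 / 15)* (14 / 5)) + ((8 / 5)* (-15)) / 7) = -3486296 / 22725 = -153.41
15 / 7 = 2.14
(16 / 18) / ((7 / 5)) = 40 / 63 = 0.63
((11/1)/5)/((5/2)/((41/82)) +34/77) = 847/2095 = 0.40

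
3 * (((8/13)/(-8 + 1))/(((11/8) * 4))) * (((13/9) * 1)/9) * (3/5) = -16/3465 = -0.00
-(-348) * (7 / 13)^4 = 835548 / 28561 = 29.25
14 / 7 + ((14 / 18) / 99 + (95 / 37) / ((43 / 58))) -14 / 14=6338128 / 1417581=4.47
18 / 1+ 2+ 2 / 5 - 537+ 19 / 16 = -41233 / 80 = -515.41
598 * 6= 3588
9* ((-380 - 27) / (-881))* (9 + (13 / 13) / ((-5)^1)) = 161172 / 4405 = 36.59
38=38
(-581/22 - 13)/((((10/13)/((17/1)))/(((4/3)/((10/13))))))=-830297/550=-1509.63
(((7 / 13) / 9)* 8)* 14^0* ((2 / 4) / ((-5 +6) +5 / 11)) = 77 / 468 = 0.16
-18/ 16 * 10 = -45/ 4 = -11.25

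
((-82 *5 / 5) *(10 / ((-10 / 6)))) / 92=123 / 23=5.35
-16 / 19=-0.84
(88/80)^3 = 1331/1000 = 1.33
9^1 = 9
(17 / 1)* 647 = 10999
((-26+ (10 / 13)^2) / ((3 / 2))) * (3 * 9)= -77292 / 169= -457.35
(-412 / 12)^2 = 10609 / 9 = 1178.78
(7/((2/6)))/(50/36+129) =378/2347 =0.16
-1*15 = -15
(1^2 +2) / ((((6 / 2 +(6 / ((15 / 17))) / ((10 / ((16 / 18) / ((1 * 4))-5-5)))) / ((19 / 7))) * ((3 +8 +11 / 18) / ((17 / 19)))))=-206550 / 1201123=-0.17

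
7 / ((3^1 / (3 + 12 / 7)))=11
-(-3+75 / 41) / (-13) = -48 / 533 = -0.09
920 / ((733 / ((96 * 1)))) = 88320 / 733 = 120.49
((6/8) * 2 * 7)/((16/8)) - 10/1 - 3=-31/4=-7.75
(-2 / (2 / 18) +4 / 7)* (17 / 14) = -1037 / 49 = -21.16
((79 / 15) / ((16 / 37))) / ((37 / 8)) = 79 / 30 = 2.63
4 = 4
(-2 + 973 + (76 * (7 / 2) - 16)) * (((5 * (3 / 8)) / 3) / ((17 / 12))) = 18315 / 34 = 538.68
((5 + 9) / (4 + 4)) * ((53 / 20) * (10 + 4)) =2597 / 40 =64.92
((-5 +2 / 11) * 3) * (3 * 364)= -15784.36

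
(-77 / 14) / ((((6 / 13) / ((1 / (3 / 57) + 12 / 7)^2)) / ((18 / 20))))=-1803945 / 392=-4601.90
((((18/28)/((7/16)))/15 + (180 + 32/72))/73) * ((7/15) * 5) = 398096/68985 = 5.77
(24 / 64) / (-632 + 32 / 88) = -11 / 18528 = -0.00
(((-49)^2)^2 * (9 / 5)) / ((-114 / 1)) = -17294403 / 190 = -91023.17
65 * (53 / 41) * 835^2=2401940125 / 41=58583905.49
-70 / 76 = -35 / 38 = -0.92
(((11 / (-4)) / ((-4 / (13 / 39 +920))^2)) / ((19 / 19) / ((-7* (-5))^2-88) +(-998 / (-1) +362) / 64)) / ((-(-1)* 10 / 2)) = -31780791449 / 23195760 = -1370.11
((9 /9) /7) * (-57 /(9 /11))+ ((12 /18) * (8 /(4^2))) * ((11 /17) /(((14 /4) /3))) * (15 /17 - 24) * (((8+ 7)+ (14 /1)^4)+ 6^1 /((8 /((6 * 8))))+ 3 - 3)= -997817447 /6069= -164412.17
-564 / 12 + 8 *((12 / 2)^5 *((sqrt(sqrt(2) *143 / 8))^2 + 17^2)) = 19550625.23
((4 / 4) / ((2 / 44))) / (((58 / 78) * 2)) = 429 / 29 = 14.79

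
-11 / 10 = -1.10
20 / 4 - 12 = -7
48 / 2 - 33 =-9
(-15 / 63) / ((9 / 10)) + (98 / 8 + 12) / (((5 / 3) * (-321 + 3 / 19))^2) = -20638501787 / 78038553600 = -0.26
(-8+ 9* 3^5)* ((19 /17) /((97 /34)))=82802 /97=853.63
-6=-6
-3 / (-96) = 1 / 32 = 0.03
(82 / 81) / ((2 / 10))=410 / 81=5.06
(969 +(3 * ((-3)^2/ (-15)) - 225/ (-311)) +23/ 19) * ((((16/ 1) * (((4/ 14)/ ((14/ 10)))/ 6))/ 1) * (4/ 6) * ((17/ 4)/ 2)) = 747.18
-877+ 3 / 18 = -876.83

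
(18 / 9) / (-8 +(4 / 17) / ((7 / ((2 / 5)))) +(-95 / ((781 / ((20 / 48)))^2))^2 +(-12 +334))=9180706025064752640 / 1441432564970623612003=0.01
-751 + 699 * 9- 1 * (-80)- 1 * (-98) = 5718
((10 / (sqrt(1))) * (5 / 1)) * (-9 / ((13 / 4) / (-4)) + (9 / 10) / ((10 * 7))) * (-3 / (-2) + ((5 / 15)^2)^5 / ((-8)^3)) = 831.73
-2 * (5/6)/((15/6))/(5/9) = -6/5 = -1.20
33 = 33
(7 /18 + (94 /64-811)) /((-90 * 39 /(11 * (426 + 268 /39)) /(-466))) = -5041501870339 /9856080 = -511511.87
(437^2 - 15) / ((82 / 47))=109449.24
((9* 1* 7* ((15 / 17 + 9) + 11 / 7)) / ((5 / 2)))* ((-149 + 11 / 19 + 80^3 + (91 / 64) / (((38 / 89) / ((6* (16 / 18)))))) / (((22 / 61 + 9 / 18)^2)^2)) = 17619725845383414308 / 65434753125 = 269271679.10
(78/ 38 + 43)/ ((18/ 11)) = 4708/ 171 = 27.53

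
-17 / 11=-1.55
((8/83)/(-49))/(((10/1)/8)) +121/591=2441623/12017985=0.20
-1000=-1000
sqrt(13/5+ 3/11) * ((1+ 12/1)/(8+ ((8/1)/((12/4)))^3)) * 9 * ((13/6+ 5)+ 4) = 5427 * sqrt(8690)/6160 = 82.13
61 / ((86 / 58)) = 1769 / 43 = 41.14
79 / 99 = 0.80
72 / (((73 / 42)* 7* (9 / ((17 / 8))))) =102 / 73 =1.40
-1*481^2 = -231361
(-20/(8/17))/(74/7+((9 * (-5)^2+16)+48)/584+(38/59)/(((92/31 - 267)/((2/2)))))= -83901652100/21841776021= -3.84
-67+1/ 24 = -1607/ 24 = -66.96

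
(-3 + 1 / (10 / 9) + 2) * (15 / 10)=-3 / 20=-0.15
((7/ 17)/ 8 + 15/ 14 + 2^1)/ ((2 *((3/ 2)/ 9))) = 8919/ 952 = 9.37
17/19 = 0.89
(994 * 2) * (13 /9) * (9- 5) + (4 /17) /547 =961293460 /83691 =11486.22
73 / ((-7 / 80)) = -5840 / 7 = -834.29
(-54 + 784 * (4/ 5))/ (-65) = -2866/ 325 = -8.82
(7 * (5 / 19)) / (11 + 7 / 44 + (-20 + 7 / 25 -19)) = -5500 / 82289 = -0.07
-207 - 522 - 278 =-1007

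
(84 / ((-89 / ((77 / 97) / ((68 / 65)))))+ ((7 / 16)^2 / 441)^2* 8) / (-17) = 69742486199 / 1655520436224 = 0.04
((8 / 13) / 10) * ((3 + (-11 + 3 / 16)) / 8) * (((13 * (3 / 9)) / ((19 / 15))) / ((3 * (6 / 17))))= -2125 / 10944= -0.19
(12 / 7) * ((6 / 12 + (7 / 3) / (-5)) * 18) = 36 / 35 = 1.03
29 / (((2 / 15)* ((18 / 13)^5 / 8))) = 53837485 / 157464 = 341.90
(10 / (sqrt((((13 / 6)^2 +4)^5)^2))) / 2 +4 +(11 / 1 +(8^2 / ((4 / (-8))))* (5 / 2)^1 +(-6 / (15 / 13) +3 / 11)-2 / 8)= -205000160329687927 / 660913112814460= -310.18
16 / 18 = 8 / 9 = 0.89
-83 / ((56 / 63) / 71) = -53037 / 8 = -6629.62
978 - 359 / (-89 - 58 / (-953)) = 83236429 / 84759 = 982.04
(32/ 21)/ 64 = 1/ 42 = 0.02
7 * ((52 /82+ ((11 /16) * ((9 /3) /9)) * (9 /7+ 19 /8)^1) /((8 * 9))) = 162343 /1133568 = 0.14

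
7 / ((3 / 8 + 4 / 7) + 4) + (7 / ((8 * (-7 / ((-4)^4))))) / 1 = -8472 / 277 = -30.58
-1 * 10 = -10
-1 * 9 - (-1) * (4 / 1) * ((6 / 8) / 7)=-60 / 7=-8.57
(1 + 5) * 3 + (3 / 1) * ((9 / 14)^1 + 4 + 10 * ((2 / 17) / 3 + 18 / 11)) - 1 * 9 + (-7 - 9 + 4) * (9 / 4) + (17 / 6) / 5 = 918184 / 19635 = 46.76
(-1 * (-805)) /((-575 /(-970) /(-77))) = -104566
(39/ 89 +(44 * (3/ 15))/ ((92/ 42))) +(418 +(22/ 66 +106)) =16236464/ 30705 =528.79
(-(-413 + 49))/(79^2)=364/6241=0.06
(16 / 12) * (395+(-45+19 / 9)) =12676 / 27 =469.48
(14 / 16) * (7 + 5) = 21 / 2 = 10.50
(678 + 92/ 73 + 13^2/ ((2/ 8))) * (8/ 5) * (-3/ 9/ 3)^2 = 263824/ 9855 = 26.77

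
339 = 339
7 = 7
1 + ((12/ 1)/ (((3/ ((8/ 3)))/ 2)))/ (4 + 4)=11/ 3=3.67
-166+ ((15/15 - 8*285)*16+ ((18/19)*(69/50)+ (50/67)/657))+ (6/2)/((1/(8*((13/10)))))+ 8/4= -765176046571/20909025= -36595.49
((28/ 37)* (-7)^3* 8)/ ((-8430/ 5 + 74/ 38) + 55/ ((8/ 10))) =5839232/ 4542231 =1.29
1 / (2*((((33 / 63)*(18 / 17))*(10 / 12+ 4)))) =119 / 638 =0.19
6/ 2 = 3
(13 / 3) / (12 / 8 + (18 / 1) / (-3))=-26 / 27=-0.96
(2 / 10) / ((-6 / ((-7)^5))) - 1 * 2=16747 / 30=558.23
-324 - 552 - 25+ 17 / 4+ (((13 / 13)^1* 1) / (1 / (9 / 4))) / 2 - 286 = -9453 / 8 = -1181.62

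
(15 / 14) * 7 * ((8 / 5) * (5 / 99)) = 0.61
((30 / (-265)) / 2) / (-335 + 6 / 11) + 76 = 14819045 / 194987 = 76.00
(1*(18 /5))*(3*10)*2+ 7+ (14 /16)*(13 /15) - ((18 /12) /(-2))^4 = 858017 /3840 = 223.44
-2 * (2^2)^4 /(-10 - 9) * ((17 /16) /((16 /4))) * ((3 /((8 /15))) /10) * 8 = 32.21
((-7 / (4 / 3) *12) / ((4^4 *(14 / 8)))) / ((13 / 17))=-153 / 832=-0.18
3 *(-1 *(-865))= 2595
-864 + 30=-834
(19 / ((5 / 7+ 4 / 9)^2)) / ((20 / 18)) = 678699 / 53290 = 12.74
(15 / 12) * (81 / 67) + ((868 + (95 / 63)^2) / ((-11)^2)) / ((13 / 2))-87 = -141187396195 / 1673187516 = -84.38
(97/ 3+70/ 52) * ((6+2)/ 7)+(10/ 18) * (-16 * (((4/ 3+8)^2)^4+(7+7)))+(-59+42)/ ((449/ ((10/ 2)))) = -1234929155836395979/ 2412683091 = -511848887.42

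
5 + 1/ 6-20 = -89/ 6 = -14.83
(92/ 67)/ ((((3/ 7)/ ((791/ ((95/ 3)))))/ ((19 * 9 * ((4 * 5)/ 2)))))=9169272/ 67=136854.81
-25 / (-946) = 25 / 946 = 0.03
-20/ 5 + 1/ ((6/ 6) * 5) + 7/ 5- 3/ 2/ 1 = -39/ 10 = -3.90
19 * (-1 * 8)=-152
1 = 1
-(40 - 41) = 1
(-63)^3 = -250047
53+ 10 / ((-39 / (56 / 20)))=2039 / 39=52.28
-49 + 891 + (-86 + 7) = 763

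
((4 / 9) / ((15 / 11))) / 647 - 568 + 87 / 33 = -565.36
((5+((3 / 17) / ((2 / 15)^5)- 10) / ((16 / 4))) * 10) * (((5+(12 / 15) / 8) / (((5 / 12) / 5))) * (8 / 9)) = 2283565 / 4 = 570891.25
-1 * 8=-8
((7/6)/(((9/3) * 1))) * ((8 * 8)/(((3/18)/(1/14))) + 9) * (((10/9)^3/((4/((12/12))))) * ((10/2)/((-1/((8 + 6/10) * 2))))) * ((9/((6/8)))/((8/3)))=-456875/243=-1880.14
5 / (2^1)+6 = 17 / 2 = 8.50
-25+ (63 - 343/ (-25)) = 1293/ 25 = 51.72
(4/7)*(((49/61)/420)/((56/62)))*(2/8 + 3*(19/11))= 7409/1127280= 0.01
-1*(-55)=55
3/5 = 0.60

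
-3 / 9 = -1 / 3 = -0.33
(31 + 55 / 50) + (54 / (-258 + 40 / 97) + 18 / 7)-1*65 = -26705969 / 874510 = -30.54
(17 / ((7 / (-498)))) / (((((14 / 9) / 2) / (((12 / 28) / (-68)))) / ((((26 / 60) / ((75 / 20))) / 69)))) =3237 / 197225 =0.02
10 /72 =0.14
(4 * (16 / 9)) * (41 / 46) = 1312 / 207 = 6.34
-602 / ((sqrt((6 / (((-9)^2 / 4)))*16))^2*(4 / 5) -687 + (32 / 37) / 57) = 57132810 / 64838359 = 0.88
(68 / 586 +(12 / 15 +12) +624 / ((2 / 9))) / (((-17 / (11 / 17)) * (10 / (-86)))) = 1954739666 / 2116925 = 923.39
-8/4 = -2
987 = 987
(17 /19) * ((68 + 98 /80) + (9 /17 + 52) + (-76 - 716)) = -455767 /760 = -599.69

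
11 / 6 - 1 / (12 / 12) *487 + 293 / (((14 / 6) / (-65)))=-363187 / 42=-8647.31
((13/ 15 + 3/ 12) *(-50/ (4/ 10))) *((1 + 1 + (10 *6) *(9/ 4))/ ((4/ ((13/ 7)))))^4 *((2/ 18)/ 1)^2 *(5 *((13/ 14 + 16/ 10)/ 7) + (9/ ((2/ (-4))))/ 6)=219085604149719775/ 6505519104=33676882.76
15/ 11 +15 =180/ 11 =16.36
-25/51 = -0.49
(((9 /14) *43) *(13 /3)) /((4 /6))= 5031 /28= 179.68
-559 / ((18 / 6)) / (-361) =559 / 1083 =0.52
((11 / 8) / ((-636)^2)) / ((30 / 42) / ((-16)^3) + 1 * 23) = 2464 / 16671580731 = 0.00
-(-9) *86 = 774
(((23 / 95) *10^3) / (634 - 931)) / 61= -4600 / 344223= -0.01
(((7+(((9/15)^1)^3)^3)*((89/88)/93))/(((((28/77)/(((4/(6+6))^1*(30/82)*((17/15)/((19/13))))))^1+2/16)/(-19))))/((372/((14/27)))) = -17908400411083/35217731337890625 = -0.00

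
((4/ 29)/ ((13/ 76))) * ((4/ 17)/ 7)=1216/ 44863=0.03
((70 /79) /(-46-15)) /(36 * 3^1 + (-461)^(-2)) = -14876470 /110606984311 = -0.00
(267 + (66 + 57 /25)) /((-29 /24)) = -201168 /725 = -277.47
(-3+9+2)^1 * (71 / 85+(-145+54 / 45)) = -97216 / 85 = -1143.72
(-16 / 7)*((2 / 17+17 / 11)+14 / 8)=-10212 / 1309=-7.80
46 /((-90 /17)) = -391 /45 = -8.69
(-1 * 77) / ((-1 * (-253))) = -7 / 23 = -0.30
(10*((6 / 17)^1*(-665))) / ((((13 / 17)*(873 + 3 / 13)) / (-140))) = 232750 / 473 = 492.07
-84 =-84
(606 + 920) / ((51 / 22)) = 33572 / 51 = 658.27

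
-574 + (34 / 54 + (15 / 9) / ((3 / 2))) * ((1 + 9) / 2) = -15263 / 27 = -565.30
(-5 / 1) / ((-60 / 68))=5.67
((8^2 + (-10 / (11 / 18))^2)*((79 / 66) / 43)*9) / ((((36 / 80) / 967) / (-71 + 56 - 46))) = -1870699561120 / 171699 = -10895226.89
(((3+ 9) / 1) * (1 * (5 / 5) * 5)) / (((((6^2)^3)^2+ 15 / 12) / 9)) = 0.00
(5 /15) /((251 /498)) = 166 /251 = 0.66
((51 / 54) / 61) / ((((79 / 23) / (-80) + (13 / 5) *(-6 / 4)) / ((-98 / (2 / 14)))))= 2145808 / 796599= 2.69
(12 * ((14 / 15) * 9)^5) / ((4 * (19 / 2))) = 784147392 / 59375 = 13206.69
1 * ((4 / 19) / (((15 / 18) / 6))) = 144 / 95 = 1.52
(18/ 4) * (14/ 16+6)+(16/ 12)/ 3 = 4519/ 144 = 31.38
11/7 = 1.57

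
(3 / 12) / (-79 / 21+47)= 21 / 3632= 0.01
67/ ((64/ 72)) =603/ 8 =75.38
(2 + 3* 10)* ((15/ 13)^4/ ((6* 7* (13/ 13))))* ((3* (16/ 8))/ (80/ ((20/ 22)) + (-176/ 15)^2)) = 45562500/ 1268936669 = 0.04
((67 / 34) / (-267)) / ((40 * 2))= -67 / 726240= -0.00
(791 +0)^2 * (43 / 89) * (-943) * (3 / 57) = -25370738869 / 1691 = -15003393.77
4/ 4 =1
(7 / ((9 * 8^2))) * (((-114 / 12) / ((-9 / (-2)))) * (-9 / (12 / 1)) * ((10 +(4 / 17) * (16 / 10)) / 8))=6517 / 261120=0.02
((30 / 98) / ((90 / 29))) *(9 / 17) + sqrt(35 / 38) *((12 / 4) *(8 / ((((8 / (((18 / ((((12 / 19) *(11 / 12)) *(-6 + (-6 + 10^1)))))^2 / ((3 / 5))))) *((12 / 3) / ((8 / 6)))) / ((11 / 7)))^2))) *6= 96113.18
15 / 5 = 3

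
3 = 3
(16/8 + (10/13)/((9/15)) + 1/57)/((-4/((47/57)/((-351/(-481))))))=-1417285/1520532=-0.93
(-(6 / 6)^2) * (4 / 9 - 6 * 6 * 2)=644 / 9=71.56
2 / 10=1 / 5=0.20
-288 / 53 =-5.43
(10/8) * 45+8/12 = 683/12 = 56.92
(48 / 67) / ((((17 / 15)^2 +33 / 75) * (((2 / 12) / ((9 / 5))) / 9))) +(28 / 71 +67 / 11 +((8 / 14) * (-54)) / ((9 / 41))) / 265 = 375447176749 / 9415458745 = 39.88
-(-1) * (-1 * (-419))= 419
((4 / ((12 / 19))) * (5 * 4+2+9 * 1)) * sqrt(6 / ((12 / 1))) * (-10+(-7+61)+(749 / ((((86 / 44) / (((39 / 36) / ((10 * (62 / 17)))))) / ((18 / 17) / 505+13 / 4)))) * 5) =281291910581 * sqrt(2) / 12507840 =31804.60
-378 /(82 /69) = -13041 /41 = -318.07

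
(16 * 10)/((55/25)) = 800/11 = 72.73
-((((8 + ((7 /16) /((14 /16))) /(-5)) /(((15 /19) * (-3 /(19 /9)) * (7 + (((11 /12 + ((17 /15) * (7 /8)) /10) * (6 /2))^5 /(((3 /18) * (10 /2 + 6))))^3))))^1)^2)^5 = -120648596077059480808878551261356853322636579372569982409232813508432203356990834046252839223861358894024722744515225530383633084476982620720141927119748606197760000000000000000000000000000000000000000000000000000000000000000000000000000000000000000000000000000000000000000000000000000000000000000000000000000000000000000000000000000000000000000000000000000000000000000000000000000000000000000000000000000000000000000000000000000000000000000 /19909208174467407163783614070385532959456065558517788227553593630322381395762557580378369387818480551868527081666357205735744395251896251639420509197242550583120521743527228850940062167587026306137729065499853792549775306578015988628769519031093585786240008813664498452762991908159872114992510784319114131736917009168222799513978929802025636115882365577384171181052221808748623315146956958980633373602562660661785457319127949397869797127893524124933483648489645304469511590050820755706134186748849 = -0.00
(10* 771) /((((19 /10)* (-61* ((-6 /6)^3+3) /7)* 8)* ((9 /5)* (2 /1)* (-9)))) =224875 /250344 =0.90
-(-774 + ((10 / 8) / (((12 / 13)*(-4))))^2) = 28528511 / 36864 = 773.89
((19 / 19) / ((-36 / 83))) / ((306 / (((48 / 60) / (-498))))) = 1 / 82620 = 0.00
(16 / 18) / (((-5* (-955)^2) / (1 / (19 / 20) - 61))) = 9112 / 779781375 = 0.00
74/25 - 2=24/25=0.96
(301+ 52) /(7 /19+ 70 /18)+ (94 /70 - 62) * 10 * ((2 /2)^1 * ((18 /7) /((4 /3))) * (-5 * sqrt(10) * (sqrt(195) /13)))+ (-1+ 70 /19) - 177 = -1264239 /13832+ 1433025 * sqrt(78) /637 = 19776.94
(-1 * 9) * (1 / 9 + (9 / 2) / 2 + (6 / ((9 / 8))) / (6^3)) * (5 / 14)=-3865 / 504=-7.67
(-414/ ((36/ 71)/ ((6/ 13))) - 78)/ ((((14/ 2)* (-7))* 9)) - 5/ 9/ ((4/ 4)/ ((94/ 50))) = -374/ 28665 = -0.01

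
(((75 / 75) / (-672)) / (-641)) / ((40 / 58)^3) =24389 / 3446016000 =0.00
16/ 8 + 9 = 11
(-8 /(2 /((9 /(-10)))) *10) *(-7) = -252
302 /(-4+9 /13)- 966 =-45464 /43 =-1057.30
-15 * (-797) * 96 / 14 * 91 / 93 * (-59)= -146711760 / 31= -4732637.42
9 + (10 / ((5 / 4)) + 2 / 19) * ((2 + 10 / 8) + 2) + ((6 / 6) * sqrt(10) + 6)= sqrt(10) + 2187 / 38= 60.71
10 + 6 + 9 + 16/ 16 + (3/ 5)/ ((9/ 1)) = 391/ 15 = 26.07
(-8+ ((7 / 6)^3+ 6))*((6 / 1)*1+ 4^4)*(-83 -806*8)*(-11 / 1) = -279198073 / 36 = -7755502.03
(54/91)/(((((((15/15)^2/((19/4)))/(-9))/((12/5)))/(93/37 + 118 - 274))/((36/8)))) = 707938461/16835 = 42051.59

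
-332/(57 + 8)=-332/65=-5.11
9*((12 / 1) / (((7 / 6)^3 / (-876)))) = -20435328 / 343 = -59578.22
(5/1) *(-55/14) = -275/14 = -19.64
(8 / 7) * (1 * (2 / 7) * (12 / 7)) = 0.56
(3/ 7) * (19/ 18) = 19/ 42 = 0.45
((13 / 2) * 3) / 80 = 39 / 160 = 0.24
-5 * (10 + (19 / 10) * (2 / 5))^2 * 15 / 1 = -217083 / 25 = -8683.32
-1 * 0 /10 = 0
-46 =-46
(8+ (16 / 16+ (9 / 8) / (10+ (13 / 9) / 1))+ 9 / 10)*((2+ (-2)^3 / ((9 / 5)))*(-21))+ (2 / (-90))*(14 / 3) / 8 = 7136507 / 13905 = 513.23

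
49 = 49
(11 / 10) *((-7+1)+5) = -11 / 10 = -1.10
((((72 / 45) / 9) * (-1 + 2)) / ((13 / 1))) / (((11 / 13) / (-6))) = -0.10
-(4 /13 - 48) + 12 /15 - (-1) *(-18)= 1982 /65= 30.49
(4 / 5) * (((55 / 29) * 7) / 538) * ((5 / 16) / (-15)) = -77 / 187224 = -0.00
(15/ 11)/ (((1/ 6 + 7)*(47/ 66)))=540/ 2021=0.27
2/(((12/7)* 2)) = 7/12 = 0.58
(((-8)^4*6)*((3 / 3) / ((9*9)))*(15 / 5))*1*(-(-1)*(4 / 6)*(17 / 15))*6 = 557056 / 135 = 4126.34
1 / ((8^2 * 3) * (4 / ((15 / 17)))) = 5 / 4352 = 0.00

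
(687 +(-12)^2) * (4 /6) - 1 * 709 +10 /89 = -13785 /89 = -154.89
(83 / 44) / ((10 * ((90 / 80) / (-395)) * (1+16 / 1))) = -6557 / 1683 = -3.90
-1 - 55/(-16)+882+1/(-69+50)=268853/304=884.38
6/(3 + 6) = 2/3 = 0.67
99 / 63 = 1.57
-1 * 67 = -67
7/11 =0.64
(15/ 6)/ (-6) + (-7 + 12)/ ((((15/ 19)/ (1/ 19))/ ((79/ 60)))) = 1/ 45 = 0.02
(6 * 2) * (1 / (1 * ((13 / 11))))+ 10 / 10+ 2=171 / 13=13.15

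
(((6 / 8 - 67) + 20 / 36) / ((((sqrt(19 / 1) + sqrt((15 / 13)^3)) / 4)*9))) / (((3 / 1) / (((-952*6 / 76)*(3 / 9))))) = 190250060 / (4617*(15*sqrt(195) + 169*sqrt(19))) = 43.55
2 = 2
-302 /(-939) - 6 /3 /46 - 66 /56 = -544505 /604716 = -0.90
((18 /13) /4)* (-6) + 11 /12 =-181 /156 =-1.16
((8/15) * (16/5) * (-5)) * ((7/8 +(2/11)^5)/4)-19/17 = -2.98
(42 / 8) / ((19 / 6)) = 63 / 38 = 1.66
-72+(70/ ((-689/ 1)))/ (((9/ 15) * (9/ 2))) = -1340116/ 18603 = -72.04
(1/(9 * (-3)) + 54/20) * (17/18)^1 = 12223/4860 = 2.52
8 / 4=2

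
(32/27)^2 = 1024/729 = 1.40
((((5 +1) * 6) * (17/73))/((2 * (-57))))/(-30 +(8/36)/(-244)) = 111996/45689167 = 0.00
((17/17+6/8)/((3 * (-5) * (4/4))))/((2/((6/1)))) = -7/20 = -0.35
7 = 7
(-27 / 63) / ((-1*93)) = 1 / 217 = 0.00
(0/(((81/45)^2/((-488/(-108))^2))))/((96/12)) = 0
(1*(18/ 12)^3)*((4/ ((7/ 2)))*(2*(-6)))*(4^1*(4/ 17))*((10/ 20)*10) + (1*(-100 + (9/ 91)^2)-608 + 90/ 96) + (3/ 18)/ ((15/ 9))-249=-13219161269/ 11262160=-1173.77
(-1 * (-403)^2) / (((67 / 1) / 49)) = -7958041 / 67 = -118776.73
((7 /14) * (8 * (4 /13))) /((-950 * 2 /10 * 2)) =-4 /1235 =-0.00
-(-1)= 1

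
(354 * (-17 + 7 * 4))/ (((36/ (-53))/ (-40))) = 687940/ 3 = 229313.33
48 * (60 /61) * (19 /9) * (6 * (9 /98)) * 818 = 134282880 /2989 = 44925.69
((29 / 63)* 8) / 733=232 / 46179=0.01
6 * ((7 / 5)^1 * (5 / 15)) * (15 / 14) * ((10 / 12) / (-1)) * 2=-5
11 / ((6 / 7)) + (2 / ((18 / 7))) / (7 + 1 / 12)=6601 / 510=12.94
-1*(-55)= 55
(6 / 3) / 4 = 1 / 2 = 0.50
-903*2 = -1806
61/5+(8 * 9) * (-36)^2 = 466621/5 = 93324.20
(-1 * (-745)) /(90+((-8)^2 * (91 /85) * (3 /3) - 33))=63325 /10669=5.94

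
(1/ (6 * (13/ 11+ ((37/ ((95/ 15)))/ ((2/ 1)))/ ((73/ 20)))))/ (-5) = -15257/ 907230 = -0.02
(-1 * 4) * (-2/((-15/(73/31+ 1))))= -832/465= -1.79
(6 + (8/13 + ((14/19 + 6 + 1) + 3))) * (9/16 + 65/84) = 962207/41496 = 23.19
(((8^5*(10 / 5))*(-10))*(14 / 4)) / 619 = -2293760 / 619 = -3705.59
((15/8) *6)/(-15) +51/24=11/8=1.38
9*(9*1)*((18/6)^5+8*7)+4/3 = 72661/3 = 24220.33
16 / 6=8 / 3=2.67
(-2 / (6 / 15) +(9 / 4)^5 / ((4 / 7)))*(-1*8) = -392863 / 512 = -767.31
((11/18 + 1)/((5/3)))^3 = 24389/27000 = 0.90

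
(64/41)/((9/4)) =256/369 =0.69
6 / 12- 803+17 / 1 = -1571 / 2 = -785.50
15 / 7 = 2.14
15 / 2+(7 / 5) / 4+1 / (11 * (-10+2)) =3449 / 440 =7.84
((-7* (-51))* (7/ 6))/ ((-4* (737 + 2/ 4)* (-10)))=833/ 59000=0.01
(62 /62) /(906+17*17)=1 /1195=0.00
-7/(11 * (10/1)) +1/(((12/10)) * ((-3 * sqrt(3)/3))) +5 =4.46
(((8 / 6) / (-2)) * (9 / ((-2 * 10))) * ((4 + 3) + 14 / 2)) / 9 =7 / 15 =0.47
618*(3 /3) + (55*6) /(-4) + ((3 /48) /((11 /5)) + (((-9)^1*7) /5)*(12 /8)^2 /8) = 936293 /1760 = 531.98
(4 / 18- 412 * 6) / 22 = -11123 / 99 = -112.35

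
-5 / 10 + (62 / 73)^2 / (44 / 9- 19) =-745975 / 1353566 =-0.55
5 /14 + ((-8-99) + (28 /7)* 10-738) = -11265 /14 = -804.64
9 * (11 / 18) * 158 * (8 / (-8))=-869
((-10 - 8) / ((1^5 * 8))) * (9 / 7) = -81 / 28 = -2.89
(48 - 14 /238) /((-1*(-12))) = 815 /204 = 4.00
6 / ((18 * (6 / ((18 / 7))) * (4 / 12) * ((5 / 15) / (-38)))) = -342 / 7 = -48.86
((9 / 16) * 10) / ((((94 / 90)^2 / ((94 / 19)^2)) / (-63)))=-5740875 / 722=-7951.35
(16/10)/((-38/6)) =-24/95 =-0.25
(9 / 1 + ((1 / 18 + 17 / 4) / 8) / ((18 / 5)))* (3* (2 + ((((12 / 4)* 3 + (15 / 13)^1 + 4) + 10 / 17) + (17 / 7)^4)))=1414.37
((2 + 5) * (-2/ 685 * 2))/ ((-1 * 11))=28/ 7535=0.00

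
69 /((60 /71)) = 1633 /20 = 81.65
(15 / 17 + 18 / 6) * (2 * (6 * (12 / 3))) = 3168 / 17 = 186.35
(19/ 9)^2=4.46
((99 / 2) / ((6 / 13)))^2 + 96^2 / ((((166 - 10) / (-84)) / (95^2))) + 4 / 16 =-9313140215 / 208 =-44774712.57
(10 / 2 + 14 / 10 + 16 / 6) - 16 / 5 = 88 / 15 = 5.87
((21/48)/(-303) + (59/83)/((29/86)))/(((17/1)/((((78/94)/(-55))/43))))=-319564739/7350135935120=-0.00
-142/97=-1.46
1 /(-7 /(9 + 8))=-17 /7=-2.43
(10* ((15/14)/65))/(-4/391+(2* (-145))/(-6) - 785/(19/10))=-334305/739927643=-0.00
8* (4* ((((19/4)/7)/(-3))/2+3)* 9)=5820/7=831.43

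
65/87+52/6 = 273/29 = 9.41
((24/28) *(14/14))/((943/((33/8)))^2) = 3267/199191776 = 0.00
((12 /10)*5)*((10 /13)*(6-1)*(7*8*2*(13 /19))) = 33600 /19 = 1768.42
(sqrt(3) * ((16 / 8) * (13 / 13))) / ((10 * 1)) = sqrt(3) / 5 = 0.35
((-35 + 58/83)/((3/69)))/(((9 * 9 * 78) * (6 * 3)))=-1679/242028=-0.01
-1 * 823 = -823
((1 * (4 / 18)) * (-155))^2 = 1186.42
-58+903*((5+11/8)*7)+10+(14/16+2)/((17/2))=5473825/136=40248.71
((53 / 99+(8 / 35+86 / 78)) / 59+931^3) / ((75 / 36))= 8578426551450724 / 22147125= 387338155.70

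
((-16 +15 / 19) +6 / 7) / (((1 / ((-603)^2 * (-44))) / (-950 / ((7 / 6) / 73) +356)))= -12632292100482912 / 931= -13568519979036.43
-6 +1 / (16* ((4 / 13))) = -5.80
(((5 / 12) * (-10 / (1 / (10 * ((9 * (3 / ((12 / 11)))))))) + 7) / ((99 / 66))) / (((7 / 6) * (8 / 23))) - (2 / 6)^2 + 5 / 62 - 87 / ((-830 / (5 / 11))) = -1682.68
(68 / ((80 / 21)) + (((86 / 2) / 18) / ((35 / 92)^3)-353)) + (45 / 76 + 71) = -1614213602 / 7331625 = -220.17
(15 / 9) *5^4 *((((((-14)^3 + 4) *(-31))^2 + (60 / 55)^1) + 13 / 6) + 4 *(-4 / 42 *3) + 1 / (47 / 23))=489569516959203125 / 65142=7515420419379.25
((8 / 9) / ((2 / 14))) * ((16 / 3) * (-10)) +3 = -8879 / 27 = -328.85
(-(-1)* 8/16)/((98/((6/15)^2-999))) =-24971/4900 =-5.10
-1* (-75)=75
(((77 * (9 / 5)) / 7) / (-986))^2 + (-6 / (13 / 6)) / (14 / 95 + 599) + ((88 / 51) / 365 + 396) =519891906097883611 / 1312856662341900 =396.00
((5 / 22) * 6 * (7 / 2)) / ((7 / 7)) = 105 / 22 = 4.77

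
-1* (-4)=4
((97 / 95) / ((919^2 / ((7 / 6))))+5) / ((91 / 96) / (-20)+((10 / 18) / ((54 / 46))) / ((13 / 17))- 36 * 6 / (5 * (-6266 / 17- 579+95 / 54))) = 140844420231085441728 / 17384284304591563837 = 8.10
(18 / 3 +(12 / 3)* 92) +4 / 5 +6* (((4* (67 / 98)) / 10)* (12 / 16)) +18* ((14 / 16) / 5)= 371597 / 980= 379.18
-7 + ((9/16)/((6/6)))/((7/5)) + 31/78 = -6.20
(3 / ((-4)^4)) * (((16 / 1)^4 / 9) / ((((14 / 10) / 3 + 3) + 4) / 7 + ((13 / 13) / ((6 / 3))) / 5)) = 512 / 7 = 73.14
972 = 972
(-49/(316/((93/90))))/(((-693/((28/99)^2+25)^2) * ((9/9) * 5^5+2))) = 13111587992377/281911109996336040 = 0.00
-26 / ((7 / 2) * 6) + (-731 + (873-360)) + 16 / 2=-4436 / 21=-211.24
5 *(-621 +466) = -775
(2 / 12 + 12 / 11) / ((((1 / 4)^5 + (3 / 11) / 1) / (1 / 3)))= 42496 / 27747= 1.53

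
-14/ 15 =-0.93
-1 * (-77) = 77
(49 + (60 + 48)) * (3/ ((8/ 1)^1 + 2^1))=471/ 10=47.10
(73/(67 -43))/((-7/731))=-53363/168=-317.64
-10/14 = -5/7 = -0.71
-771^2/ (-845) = 594441/ 845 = 703.48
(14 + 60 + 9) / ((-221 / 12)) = -4.51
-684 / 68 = -171 / 17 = -10.06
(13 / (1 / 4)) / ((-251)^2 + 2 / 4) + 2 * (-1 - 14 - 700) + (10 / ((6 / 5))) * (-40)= -222185186 / 126003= -1763.33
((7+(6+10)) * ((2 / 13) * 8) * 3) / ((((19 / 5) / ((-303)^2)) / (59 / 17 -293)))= -2494399116960 / 4199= -594045991.18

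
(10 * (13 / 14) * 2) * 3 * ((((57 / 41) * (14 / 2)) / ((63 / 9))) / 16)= 11115 / 2296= 4.84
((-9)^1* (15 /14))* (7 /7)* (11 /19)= -5.58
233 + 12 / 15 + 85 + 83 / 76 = 121559 / 380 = 319.89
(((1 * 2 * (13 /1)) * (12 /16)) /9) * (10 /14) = 65 /42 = 1.55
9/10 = 0.90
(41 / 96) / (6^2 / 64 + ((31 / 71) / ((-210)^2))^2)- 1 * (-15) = 173812977439455 / 11029260613172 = 15.76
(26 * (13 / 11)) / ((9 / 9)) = 338 / 11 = 30.73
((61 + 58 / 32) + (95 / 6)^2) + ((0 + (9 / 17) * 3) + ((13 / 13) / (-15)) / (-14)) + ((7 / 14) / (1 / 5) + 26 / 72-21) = 25443623 / 85680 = 296.96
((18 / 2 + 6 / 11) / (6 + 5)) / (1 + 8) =35 / 363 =0.10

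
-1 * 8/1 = -8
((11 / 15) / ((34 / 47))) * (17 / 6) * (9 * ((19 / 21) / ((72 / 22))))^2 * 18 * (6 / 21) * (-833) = -383912309 / 5040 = -76173.08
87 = 87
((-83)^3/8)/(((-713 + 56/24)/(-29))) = -49745469/17056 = -2916.60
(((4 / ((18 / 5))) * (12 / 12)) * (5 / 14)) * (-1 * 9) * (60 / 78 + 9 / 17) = -1025 / 221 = -4.64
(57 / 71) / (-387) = -19 / 9159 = -0.00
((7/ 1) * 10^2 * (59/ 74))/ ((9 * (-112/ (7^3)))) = -189.91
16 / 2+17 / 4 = 49 / 4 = 12.25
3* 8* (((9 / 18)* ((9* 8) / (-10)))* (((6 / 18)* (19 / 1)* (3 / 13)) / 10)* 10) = -8208 / 65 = -126.28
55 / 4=13.75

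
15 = 15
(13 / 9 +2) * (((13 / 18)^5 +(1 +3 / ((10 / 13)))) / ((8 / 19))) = 28360868909 / 680244480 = 41.69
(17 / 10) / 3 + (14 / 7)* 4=8.57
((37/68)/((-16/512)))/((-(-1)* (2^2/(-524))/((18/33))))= 232656/187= 1244.15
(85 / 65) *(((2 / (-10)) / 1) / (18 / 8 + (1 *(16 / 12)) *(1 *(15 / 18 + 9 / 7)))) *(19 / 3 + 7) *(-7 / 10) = 39984 / 83135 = 0.48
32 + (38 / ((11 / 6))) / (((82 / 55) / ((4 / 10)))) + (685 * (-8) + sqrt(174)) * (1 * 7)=-1571220 / 41 + 7 * sqrt(174)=-38230.10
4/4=1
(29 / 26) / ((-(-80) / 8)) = 0.11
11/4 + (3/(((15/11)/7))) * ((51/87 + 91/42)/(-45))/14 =2.68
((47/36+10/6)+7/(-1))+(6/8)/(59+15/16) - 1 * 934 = -32384039/34524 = -938.02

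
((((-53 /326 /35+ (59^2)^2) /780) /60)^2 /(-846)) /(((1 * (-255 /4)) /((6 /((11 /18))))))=1737779607201785395259 /142393377581910000000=12.20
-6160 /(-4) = 1540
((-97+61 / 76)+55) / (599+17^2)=-3131 / 67488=-0.05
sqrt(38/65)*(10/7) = 2*sqrt(2470)/91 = 1.09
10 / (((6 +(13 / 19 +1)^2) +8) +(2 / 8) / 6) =86640 / 146233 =0.59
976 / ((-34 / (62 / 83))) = -30256 / 1411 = -21.44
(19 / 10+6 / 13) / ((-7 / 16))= -2456 / 455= -5.40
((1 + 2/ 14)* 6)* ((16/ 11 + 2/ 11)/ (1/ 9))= 7776/ 77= 100.99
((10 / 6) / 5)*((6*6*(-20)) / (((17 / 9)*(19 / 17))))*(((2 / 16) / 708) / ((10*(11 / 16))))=-36 / 12331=-0.00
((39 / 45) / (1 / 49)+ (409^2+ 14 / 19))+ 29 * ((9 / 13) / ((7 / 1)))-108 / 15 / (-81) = 2603777945 / 15561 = 167327.16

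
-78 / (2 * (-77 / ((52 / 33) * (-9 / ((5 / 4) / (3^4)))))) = -1971216 / 4235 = -465.46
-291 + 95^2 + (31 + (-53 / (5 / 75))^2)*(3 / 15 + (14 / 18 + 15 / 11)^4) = 13426162.51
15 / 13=1.15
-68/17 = -4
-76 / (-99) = 76 / 99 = 0.77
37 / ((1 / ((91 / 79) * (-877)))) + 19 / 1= -2951358 / 79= -37358.96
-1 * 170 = -170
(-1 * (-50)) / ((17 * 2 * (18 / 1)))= 25 / 306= 0.08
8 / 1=8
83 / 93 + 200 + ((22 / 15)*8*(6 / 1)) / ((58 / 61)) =3707483 / 13485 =274.93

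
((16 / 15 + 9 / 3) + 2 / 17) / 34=1067 / 8670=0.12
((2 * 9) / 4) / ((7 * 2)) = 9 / 28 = 0.32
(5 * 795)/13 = 3975/13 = 305.77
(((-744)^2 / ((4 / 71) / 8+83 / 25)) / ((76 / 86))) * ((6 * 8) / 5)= 4361149440 / 2413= 1807355.76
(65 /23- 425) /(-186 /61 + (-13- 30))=592310 /64607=9.17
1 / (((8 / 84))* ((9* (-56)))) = -1 / 48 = -0.02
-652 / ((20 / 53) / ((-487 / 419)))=4207193 / 2095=2008.21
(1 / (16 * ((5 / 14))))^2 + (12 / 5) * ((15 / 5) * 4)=46129 / 1600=28.83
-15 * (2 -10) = 120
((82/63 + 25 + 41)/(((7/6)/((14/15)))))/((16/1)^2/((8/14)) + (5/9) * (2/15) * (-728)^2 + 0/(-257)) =159/117257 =0.00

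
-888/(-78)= 148/13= 11.38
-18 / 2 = -9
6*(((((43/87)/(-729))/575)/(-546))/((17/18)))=86/6268482675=0.00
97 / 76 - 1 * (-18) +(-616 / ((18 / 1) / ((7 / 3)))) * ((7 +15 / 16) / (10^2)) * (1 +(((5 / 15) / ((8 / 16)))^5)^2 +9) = -44.22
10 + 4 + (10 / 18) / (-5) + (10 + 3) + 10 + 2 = 350 / 9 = 38.89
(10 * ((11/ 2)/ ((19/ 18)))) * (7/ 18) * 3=1155/ 19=60.79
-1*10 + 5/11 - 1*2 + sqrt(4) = -9.55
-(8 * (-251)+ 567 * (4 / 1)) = -260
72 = 72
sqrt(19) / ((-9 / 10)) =-10 * sqrt(19) / 9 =-4.84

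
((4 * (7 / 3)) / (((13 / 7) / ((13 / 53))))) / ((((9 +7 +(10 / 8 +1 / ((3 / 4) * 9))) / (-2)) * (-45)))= 1568 / 497935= 0.00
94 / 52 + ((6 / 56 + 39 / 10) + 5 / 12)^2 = 12255883 / 573300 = 21.38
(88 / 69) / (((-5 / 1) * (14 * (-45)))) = 0.00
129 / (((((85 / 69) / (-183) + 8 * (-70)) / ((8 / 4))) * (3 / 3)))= -0.46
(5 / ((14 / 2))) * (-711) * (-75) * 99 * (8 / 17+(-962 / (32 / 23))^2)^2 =114268469452574131401955875 / 132579328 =861887529348271635.54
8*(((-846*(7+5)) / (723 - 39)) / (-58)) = 1128 / 551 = 2.05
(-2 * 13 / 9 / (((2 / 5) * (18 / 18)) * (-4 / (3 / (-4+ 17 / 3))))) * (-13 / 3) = -169 / 12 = -14.08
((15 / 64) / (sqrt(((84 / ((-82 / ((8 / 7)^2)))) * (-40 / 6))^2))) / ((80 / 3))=2583 / 2621440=0.00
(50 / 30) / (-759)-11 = -25052 / 2277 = -11.00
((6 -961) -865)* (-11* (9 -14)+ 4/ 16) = -100555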